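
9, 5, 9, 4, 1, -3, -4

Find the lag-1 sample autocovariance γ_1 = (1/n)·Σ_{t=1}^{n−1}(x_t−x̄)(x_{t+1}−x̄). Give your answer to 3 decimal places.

11.714

Mean x̄ = (9 + 5 + 9 + 4 + 1 − 3 − 4)/7 = 3.0000
Deviations: 6.0000, 2.0000, 6.0000, 1.0000, -2.0000, -6.0000, -7.0000
Σ_{t=1}^{6}(x_t−x̄)(x_{t+1}−x̄) = 82.0000
γ_1 = 82.0000 / 7 = 11.714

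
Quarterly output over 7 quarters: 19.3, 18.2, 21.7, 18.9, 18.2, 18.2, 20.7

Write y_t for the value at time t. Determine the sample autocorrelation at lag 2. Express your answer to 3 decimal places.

-0.288

Mean ȳ = (19.3 + 18.2 + 21.7 + 18.9 + 18.2 + 18.2 + 20.7)/7 = 19.3143
Σ(y_t−ȳ)(y_{t+2}−ȳ) = (-0.0341) + (0.4616) + (-2.6584) + (0.4616) + (-1.5441) = -3.3133
Denominator Σ(y_t−ȳ)² = 11.5086
r_2 = -3.3133 / 11.5086 = -0.288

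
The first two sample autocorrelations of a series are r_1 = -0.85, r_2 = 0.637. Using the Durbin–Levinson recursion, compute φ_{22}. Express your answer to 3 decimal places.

φ_{22} = (r_2 − r_1²) / (1 − r_1²)
r_1² = (-0.85)² = 0.7225
Numerator = 0.637 − 0.7225 = -0.0855; denominator = 1 − 0.7225 = 0.2775
φ_{22} = -0.0855 / 0.2775 = -0.308

-0.308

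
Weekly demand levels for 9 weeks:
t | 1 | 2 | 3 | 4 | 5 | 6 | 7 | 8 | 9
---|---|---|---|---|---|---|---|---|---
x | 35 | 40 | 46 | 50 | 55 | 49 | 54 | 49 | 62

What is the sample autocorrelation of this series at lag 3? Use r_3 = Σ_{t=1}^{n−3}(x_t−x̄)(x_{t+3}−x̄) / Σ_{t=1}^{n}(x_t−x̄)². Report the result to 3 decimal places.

-0.120

Mean x̄ = (35 + 40 + 46 + 50 + 55 + 49 + 54 + 49 + 62)/9 = 48.8889
Σ(x_t−x̄)(x_{t+3}−x̄) = (-15.4321) + (-54.3210) + (-0.3210) + (5.6790) + (0.6790) + (1.4568) = -62.2593
Denominator Σ(x_t−x̄)² = 516.8889
r_3 = -62.2593 / 516.8889 = -0.120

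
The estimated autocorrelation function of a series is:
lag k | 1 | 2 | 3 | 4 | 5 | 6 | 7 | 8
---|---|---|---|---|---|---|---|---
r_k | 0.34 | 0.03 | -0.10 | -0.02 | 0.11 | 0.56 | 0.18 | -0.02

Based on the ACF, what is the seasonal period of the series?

The largest autocorrelation is r_6 = 0.56; the remaining lags stay at or below 0.34. The elevated value at lag 1 (0.34), dropping to 0.03 at lag 2, reflects decaying short-term dependence rather than seasonality.
The dominant spike at lag 6 indicates a seasonal period of 6.

6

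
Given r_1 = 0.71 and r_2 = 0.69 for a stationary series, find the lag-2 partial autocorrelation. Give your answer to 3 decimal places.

φ_{22} = (r_2 − r_1²) / (1 − r_1²)
r_1² = (0.71)² = 0.5041
Numerator = 0.69 − 0.5041 = 0.1859; denominator = 1 − 0.5041 = 0.4959
φ_{22} = 0.1859 / 0.4959 = 0.375

0.375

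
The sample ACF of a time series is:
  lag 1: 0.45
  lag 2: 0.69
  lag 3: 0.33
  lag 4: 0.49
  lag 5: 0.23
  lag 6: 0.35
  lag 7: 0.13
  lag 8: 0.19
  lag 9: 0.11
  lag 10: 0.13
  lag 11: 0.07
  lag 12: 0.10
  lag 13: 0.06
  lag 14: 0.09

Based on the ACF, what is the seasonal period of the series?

2

The largest autocorrelation is r_2 = 0.69, with a weaker echo at lag 4 (0.49); the remaining lags stay at or below 0.45.
The dominant spike at lag 2 indicates a seasonal period of 2.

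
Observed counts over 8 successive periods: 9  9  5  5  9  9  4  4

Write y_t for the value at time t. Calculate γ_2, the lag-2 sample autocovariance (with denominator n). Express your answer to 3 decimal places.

Mean ȳ = (9 + 9 + 5 + 5 + 9 + 9 + 4 + 4)/8 = 6.7500
Deviations: 2.2500, 2.2500, -1.7500, -1.7500, 2.2500, 2.2500, -2.7500, -2.7500
Σ_{t=1}^{6}(y_t−ȳ)(y_{t+2}−ȳ) = -28.1250
γ_2 = -28.1250 / 8 = -3.516

-3.516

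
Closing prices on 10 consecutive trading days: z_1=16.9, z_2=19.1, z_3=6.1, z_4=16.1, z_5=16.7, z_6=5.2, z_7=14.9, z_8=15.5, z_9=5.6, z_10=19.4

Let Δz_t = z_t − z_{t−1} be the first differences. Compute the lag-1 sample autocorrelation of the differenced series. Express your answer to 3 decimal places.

First differences Δz: 2.2, -13.0, 10.0, 0.6, -11.5, 9.7, 0.6, -9.9, 13.8
Mean of differences = 0.2778
Numerator Σ(Δz_t−Δz̄)(Δz_{t+1}−Δz̄) = -404.1172
Denominator Σ(Δz_t−Δz̄)² = 788.6556
r_1(Δz) = -404.1172 / 788.6556 = -0.512

-0.512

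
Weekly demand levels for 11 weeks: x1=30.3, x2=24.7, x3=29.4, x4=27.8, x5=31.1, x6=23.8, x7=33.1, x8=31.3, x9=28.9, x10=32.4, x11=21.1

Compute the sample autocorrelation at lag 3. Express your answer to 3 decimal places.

Mean x̄ = (30.3 + 24.7 + 29.4 + 27.8 + 31.1 + 23.8 + 33.1 + 31.3 + 28.9 + 32.4 + 21.1)/11 = 28.5364
Numerator Σ_{t=1}^{8}(x_t−x̄)(x_{t+3}−x̄) = -16.1412
Denominator Σ(x_t−x̄)² = 146.9455
r_3 = -16.1412 / 146.9455 = -0.110

-0.110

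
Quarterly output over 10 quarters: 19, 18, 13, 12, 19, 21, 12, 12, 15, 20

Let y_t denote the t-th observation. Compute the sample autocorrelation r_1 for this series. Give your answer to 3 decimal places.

0.096

Mean ȳ = (19 + 18 + 13 + 12 + 19 + 21 + 12 + 12 + 15 + 20)/10 = 16.1000
Numerator Σ_{t=1}^{9}(y_t−ȳ)(y_{t+1}−ȳ) = 11.5900
Denominator Σ(y_t−ȳ)² = 120.9000
r_1 = 11.5900 / 120.9000 = 0.096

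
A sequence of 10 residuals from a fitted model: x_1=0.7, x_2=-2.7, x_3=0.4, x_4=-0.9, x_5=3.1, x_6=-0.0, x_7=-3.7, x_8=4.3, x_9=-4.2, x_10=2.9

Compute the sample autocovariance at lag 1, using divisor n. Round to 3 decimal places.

-5.231

Mean x̄ = (0.7 − 2.7 + 0.4 − 0.9 + 3.1 − 0.0 − 3.7 + 4.3 − 4.2 + 2.9)/10 = -0.0100
Σ_{t=1}^{9}(x_t−x̄)(x_{t+1}−x̄) = -52.3071
γ_1 = -52.3071 / 10 = -5.231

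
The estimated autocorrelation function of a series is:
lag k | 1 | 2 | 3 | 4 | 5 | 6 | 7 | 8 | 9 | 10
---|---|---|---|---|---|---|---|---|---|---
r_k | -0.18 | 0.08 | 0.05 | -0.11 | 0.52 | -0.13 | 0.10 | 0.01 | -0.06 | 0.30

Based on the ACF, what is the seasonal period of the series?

The largest autocorrelation is r_5 = 0.52, with a weaker echo at lag 10 (0.30); the remaining lags stay at or below 0.10.
The dominant spike at lag 5 indicates a seasonal period of 5.

5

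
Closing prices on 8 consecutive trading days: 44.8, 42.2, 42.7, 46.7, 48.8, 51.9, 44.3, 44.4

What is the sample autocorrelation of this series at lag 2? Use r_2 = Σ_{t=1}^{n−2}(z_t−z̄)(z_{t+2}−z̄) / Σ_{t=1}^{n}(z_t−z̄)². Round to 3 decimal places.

Mean z̄ = (44.8 + 42.2 + 42.7 + 46.7 + 48.8 + 51.9 + 44.3 + 44.4)/8 = 45.7250
Deviations from mean: -0.9250, -3.5250, -3.0250, 0.9750, 3.0750, 6.1750, -1.4250, -1.3250
Σ(z_t−z̄)(z_{t+2}−z̄) = (2.7981) + (-3.4369) + (-9.3019) + (6.0206) + (-4.3819) + (-8.1819) = -16.4838
Denominator Σ(z_t−z̄)² = 74.7550
r_2 = -16.4838 / 74.7550 = -0.221

-0.221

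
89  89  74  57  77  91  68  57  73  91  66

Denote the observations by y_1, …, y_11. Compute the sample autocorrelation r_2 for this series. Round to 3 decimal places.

Mean ȳ = (89 + 89 + 74 + 57 + 77 + 91 + 68 + 57 + 73 + 91 + 66)/11 = 75.6364
Numerator Σ_{t=1}^{9}(y_t−ȳ)(y_{t+2}−ȳ) = -1096.9917
Denominator Σ(y_t−ȳ)² = 1686.5455
r_2 = -1096.9917 / 1686.5455 = -0.650

-0.650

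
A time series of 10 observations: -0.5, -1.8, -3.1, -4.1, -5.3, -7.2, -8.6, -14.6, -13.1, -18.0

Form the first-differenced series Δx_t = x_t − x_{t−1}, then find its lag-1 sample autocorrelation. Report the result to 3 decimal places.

First differences Δx: -1.3, -1.3, -1.0, -1.2, -1.9, -1.4, -6.0, 1.5, -4.9
Mean of differences = -1.9444
Numerator Σ(Δx_t−Δx̄)(Δx_{t+1}−Δx̄) = -24.5731
Denominator Σ(Δx_t−Δx̄)² = 39.6222
r_1(Δx) = -24.5731 / 39.6222 = -0.620

-0.620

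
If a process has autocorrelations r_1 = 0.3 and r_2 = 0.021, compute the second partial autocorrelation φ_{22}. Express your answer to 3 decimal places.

φ_{22} = (r_2 − r_1²) / (1 − r_1²)
r_1² = (0.3)² = 0.09
Numerator = 0.021 − 0.0900 = -0.0690; denominator = 1 − 0.0900 = 0.9100
φ_{22} = -0.0690 / 0.9100 = -0.076

-0.076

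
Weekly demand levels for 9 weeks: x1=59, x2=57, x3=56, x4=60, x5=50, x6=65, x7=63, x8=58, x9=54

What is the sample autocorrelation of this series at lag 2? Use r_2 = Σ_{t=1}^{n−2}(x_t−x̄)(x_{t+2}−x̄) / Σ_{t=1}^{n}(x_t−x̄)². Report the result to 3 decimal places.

-0.207

Mean x̄ = (59 + 57 + 56 + 60 + 50 + 65 + 63 + 58 + 54)/9 = 58.0000
Numerator Σ_{t=1}^{7}(x_t−x̄)(x_{t+2}−x̄) = -34.0000
Denominator Σ(x_t−x̄)² = 164.0000
r_2 = -34.0000 / 164.0000 = -0.207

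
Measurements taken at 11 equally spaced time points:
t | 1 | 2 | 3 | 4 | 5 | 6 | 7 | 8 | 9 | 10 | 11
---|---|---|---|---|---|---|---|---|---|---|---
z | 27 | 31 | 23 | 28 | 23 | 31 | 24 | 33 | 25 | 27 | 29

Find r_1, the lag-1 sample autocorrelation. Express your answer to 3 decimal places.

Mean z̄ = (27 + 31 + 23 + 28 + 23 + 31 + 24 + 33 + 25 + 27 + 29)/11 = 27.3636
Numerator Σ_{t=1}^{10}(z_t−z̄)(z_{t+1}−z̄) = -82.8595
Denominator Σ(z_t−z̄)² = 116.5455
r_1 = -82.8595 / 116.5455 = -0.711

-0.711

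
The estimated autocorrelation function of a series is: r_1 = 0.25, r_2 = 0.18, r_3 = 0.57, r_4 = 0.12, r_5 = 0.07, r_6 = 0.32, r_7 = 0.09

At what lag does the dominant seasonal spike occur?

The largest autocorrelation is r_3 = 0.57, with a weaker echo at lag 6 (0.32); the remaining lags stay at or below 0.25. The elevated value at lag 1 (0.25), dropping to 0.18 at lag 2, reflects decaying short-term dependence rather than seasonality.
The dominant spike at lag 3 indicates a seasonal period of 3.

3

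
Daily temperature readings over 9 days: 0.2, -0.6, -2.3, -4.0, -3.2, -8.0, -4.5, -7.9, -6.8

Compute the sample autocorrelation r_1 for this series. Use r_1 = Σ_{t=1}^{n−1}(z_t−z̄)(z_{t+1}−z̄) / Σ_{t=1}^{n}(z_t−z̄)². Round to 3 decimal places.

0.437

Mean z̄ = (0.2 − 0.6 − 2.3 − 4.0 − 3.2 − 8.0 − 4.5 − 7.9 − 6.8)/9 = -4.1222
Numerator Σ_{t=1}^{8}(z_t−z̄)(z_{t+1}−z̄) = 31.4095
Denominator Σ(z_t−z̄)² = 71.8956
r_1 = 31.4095 / 71.8956 = 0.437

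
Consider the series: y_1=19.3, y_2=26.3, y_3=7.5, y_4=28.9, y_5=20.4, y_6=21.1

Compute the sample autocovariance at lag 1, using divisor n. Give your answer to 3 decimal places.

Mean ȳ = (19.3 + 26.3 + 7.5 + 28.9 + 20.4 + 21.1)/6 = 20.5833
Σ_{t=1}^{5}(y_t−ȳ)(y_{t+1}−ȳ) = -192.5586
γ_1 = -192.5586 / 6 = -32.093

-32.093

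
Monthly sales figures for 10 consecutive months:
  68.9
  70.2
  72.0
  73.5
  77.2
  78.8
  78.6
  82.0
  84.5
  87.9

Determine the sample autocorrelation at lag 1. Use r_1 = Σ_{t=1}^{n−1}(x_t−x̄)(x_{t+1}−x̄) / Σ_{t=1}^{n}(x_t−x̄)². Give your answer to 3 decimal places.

Mean x̄ = (68.9 + 70.2 + 72.0 + 73.5 + 77.2 + 78.8 + 78.6 + 82.0 + 84.5 + 87.9)/10 = 77.3600
Numerator Σ_{t=1}^{9}(x_t−x̄)(x_{t+1}−x̄) = 235.9524
Denominator Σ(x_t−x̄)² = 353.7040
r_1 = 235.9524 / 353.7040 = 0.667

0.667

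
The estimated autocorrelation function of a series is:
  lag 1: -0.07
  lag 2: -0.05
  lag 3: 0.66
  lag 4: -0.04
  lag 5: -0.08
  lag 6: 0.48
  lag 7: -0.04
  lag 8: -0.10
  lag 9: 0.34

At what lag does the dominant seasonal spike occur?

The largest autocorrelation is r_3 = 0.66, with weaker echoes at lags 6 (0.48) and 9 (0.34); the remaining lags stay at or below -0.04.
The dominant spike at lag 3 indicates a seasonal period of 3.

3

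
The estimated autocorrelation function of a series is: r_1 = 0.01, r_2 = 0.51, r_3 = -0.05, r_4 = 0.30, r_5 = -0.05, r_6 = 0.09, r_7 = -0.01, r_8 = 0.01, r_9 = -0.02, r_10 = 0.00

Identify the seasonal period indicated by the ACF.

The largest autocorrelation is r_2 = 0.51, with a weaker echo at lag 4 (0.30); the remaining lags stay at or below 0.09.
The dominant spike at lag 2 indicates a seasonal period of 2.

2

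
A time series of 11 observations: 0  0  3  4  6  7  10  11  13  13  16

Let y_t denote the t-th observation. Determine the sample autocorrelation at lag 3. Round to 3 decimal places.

Mean ȳ = (0 + 0 + 3 + 4 + 6 + 7 + 10 + 11 + 13 + 13 + 16)/11 = 7.5455
Numerator Σ_{t=1}^{8}(y_t−ȳ)(y_{t+3}−ȳ) = 66.4711
Denominator Σ(y_t−ȳ)² = 298.7273
r_3 = 66.4711 / 298.7273 = 0.223

0.223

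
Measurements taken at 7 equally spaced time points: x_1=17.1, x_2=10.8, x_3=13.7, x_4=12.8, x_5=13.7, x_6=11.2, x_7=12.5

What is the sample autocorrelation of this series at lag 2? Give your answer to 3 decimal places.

Mean x̄ = (17.1 + 10.8 + 13.7 + 12.8 + 13.7 + 11.2 + 12.5)/7 = 13.1143
Deviations from mean: 3.9857, -2.3143, 0.5857, -0.3143, 0.5857, -1.9143, -0.6143
Σ(x_t−x̄)(x_{t+2}−x̄) = (2.3345) + (0.7273) + (0.3431) + (0.6016) + (-0.3598) = 3.6467
Denominator Σ(x_t−x̄)² = 26.0686
r_2 = 3.6467 / 26.0686 = 0.140

0.140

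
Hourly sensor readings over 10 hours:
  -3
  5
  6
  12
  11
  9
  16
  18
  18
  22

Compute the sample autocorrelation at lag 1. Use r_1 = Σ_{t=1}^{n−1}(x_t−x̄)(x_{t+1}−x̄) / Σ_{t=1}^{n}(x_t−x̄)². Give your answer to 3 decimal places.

0.510

Mean x̄ = (-3 + 5 + 6 + 12 + 11 + 9 + 16 + 18 + 18 + 22)/10 = 11.4000
Numerator Σ_{t=1}^{9}(x_t−x̄)(x_{t+1}−x̄) = 257.0400
Denominator Σ(x_t−x̄)² = 504.4000
r_1 = 257.0400 / 504.4000 = 0.510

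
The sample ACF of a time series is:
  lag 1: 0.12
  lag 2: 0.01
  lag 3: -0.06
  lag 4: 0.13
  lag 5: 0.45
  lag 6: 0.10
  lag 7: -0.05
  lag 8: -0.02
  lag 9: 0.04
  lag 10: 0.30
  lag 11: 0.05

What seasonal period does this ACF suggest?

The largest autocorrelation is r_5 = 0.45, with a weaker echo at lag 10 (0.30); the remaining lags stay at or below 0.13.
The dominant spike at lag 5 indicates a seasonal period of 5.

5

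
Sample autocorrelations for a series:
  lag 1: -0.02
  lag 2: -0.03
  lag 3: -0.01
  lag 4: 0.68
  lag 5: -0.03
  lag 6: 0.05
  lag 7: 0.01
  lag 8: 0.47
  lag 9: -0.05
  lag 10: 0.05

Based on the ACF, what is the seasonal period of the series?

4

The largest autocorrelation is r_4 = 0.68, with a weaker echo at lag 8 (0.47); the remaining lags stay at or below 0.05.
The dominant spike at lag 4 indicates a seasonal period of 4.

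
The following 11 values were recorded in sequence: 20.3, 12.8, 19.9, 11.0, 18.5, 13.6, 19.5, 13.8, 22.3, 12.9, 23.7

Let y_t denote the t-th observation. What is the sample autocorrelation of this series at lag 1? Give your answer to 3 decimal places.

-0.722

Mean ȳ = (20.3 + 12.8 + 19.9 + 11.0 + 18.5 + 13.6 + 19.5 + 13.8 + 22.3 + 12.9 + 23.7)/11 = 17.1182
Numerator Σ_{t=1}^{10}(y_t−ȳ)(y_{t+1}−ȳ) = -139.1858
Denominator Σ(y_t−ȳ)² = 192.8764
r_1 = -139.1858 / 192.8764 = -0.722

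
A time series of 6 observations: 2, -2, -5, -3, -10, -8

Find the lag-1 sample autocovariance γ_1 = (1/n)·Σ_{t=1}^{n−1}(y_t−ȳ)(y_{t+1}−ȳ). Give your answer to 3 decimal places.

4.259

Mean ȳ = (2 − 2 − 5 − 3 − 10 − 8)/6 = -4.3333
Deviations: 6.3333, 2.3333, -0.6667, 1.3333, -5.6667, -3.6667
Σ_{t=1}^{5}(y_t−ȳ)(y_{t+1}−ȳ) = 25.5556
γ_1 = 25.5556 / 6 = 4.259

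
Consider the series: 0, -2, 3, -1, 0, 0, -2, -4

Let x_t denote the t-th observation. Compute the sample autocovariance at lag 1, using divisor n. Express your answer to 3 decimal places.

-0.383

Mean x̄ = (0 − 2 + 3 − 1 + 0 + 0 − 2 − 4)/8 = -0.7500
Deviations: 0.7500, -1.2500, 3.7500, -0.2500, 0.7500, 0.7500, -1.2500, -3.2500
Σ_{t=1}^{7}(x_t−x̄)(x_{t+1}−x̄) = -3.0625
γ_1 = -3.0625 / 8 = -0.383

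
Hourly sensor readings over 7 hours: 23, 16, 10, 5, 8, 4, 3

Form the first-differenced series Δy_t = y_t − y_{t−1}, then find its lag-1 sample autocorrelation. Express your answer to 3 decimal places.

-0.030

First differences Δy: -7, -6, -5, 3, -4, -1
Mean of differences = -3.3333
Numerator Σ(Δy_t−Δȳ)(Δy_{t+1}−Δȳ) = -2.1111
Denominator Σ(Δy_t−Δȳ)² = 69.3333
r_1(Δy) = -2.1111 / 69.3333 = -0.030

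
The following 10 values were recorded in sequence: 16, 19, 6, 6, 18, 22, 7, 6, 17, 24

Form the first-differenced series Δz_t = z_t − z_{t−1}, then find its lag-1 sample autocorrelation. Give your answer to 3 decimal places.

First differences Δz: 3, -13, 0, 12, 4, -15, -1, 11, 7
Mean of differences = 0.8889
Numerator Σ(Δz_t−Δz̄)(Δz_{t+1}−Δz̄) = 30.9877
Denominator Σ(Δz_t−Δz̄)² = 726.8889
r_1(Δz) = 30.9877 / 726.8889 = 0.043

0.043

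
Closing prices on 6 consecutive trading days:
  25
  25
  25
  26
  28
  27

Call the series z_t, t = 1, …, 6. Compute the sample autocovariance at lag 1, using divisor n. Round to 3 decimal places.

0.667

Mean z̄ = (25 + 25 + 25 + 26 + 28 + 27)/6 = 26.0000
Σ_{t=1}^{5}(z_t−z̄)(z_{t+1}−z̄) = 4.0000
γ_1 = 4.0000 / 6 = 0.667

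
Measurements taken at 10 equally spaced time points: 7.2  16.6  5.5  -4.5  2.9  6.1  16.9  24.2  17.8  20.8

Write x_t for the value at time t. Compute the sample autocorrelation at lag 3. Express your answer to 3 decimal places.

-0.166

Mean x̄ = (7.2 + 16.6 + 5.5 − 4.5 + 2.9 + 6.1 + 16.9 + 24.2 + 17.8 + 20.8)/10 = 11.3500
Σ(x_t−x̄)(x_{t+3}−x̄) = (65.7775) + (-44.3625) + (30.7125) + (-87.9675) + (-108.5825) + (-33.8625) + (52.4475) = -125.8375
Denominator Σ(x_t−x̄)² = 756.0250
r_3 = -125.8375 / 756.0250 = -0.166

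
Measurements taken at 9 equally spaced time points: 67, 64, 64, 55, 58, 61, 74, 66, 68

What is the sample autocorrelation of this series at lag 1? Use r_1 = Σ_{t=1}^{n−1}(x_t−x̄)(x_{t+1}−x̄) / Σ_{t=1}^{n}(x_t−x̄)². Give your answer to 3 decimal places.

Mean x̄ = (67 + 64 + 64 + 55 + 58 + 61 + 74 + 66 + 68)/9 = 64.1111
Numerator Σ_{t=1}^{8}(x_t−x̄)(x_{t+1}−x̄) = 70.6543
Denominator Σ(x_t−x̄)² = 254.8889
r_1 = 70.6543 / 254.8889 = 0.277

0.277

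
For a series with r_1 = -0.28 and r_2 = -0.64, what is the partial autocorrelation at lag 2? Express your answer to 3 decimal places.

φ_{22} = (r_2 − r_1²) / (1 − r_1²)
r_1² = (-0.28)² = 0.0784
Numerator = -0.64 − 0.0784 = -0.7184; denominator = 1 − 0.0784 = 0.9216
φ_{22} = -0.7184 / 0.9216 = -0.780

-0.780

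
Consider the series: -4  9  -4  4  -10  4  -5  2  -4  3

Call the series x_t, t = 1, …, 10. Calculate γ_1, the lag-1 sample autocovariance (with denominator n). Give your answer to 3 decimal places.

Mean x̄ = (-4 + 9 − 4 + 4 − 10 + 4 − 5 + 2 − 4 + 3)/10 = -0.5000
Σ_{t=1}^{9}(x_t−x̄)(x_{t+1}−x̄) = -220.2500
γ_1 = -220.2500 / 10 = -22.025

-22.025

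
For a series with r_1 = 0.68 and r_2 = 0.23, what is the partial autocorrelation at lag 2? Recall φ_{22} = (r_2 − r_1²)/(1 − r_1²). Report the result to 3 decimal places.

-0.432

φ_{22} = (r_2 − r_1²) / (1 − r_1²)
r_1² = (0.68)² = 0.4624
Numerator = 0.23 − 0.4624 = -0.2324; denominator = 1 − 0.4624 = 0.5376
φ_{22} = -0.2324 / 0.5376 = -0.432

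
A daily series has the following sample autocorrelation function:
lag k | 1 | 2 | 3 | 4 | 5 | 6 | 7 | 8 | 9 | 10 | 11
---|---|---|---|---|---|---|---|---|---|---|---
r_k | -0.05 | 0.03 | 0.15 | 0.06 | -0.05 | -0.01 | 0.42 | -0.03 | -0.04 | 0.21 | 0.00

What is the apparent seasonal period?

7

The largest autocorrelation is r_7 = 0.42; the remaining lags stay at or below 0.21.
The dominant spike at lag 7 indicates a seasonal period of 7.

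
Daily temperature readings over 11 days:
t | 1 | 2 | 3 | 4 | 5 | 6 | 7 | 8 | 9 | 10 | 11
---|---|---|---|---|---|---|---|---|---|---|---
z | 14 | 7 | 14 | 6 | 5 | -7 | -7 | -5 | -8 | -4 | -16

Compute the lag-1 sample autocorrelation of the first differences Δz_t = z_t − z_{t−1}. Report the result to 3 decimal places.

First differences Δz: -7, 7, -8, -1, -12, 0, 2, -3, 4, -12
Mean of differences = -3.0000
Numerator Σ(Δz_t−Δz̄)(Δz_{t+1}−Δz̄) = -193.0000
Denominator Σ(Δz_t−Δz̄)² = 390.0000
r_1(Δz) = -193.0000 / 390.0000 = -0.495

-0.495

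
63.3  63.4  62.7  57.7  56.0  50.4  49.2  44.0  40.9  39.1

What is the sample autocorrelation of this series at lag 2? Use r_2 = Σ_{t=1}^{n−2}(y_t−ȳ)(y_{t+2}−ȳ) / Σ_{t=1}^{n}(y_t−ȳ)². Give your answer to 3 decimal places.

Mean ȳ = (63.3 + 63.4 + 62.7 + 57.7 + 56.0 + 50.4 + 49.2 + 44.0 + 40.9 + 39.1)/10 = 52.6700
Numerator Σ_{t=1}^{8}(y_t−ȳ)(y_{t+2}−ȳ) = 349.1922
Denominator Σ(y_t−ȳ)² = 780.1610
r_2 = 349.1922 / 780.1610 = 0.448

0.448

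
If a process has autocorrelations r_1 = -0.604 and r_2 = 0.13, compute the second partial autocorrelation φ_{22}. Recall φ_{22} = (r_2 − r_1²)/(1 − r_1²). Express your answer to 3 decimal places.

-0.370

φ_{22} = (r_2 − r_1²) / (1 − r_1²)
r_1² = (-0.604)² = 0.364816
Numerator = 0.13 − 0.3648 = -0.2348; denominator = 1 − 0.3648 = 0.6352
φ_{22} = -0.2348 / 0.6352 = -0.370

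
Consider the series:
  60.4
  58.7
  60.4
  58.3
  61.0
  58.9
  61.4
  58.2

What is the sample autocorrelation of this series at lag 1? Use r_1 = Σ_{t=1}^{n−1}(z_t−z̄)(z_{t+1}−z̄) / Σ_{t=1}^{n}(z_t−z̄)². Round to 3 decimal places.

Mean z̄ = (60.4 + 58.7 + 60.4 + 58.3 + 61.0 + 58.9 + 61.4 + 58.2)/8 = 59.6625
Deviations from mean: 0.7375, -0.9625, 0.7375, -1.3625, 1.3375, -0.7625, 1.7375, -1.4625
Σ(z_t−z̄)(z_{t+1}−z̄) = (-0.7098) + (-0.7098) + (-1.0048) + (-1.8223) + (-1.0198) + (-1.3248) + (-2.5411) = -9.1327
Denominator Σ(z_t−z̄)² = 11.3988
r_1 = -9.1327 / 11.3988 = -0.801

-0.801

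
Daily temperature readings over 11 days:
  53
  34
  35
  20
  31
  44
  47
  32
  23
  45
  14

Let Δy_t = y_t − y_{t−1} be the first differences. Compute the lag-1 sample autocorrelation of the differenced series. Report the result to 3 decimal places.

First differences Δy: -19, 1, -15, 11, 13, 3, -15, -9, 22, -31
Mean of differences = -3.9000
Numerator Σ(Δy_t−Δȳ)(Δy_{t+1}−Δȳ) = -779.3100
Denominator Σ(Δy_t−Δȳ)² = 2484.9000
r_1(Δy) = -779.3100 / 2484.9000 = -0.314

-0.314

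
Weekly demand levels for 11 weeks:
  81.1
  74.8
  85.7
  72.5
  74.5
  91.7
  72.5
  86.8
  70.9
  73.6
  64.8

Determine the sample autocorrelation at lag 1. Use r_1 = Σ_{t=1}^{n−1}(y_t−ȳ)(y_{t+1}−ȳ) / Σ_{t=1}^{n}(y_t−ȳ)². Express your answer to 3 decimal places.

-0.310

Mean ȳ = (81.1 + 74.8 + 85.7 + 72.5 + 74.5 + 91.7 + 72.5 + 86.8 + 70.9 + 73.6 + 64.8)/11 = 77.1727
Numerator Σ_{t=1}^{10}(y_t−ȳ)(y_{t+1}−ȳ) = -202.3771
Denominator Σ(y_t−ȳ)² = 653.5018
r_1 = -202.3771 / 653.5018 = -0.310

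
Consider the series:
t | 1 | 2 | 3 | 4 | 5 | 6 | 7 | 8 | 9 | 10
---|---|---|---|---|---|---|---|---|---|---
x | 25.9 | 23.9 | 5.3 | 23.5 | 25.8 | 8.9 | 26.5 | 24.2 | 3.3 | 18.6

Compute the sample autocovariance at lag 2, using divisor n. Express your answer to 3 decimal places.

-33.269

Mean x̄ = (25.9 + 23.9 + 5.3 + 23.5 + 25.8 + 8.9 + 26.5 + 24.2 + 3.3 + 18.6)/10 = 18.5900
Σ_{t=1}^{8}(x_t−x̄)(x_{t+2}−x̄) = -332.6942
γ_2 = -332.6942 / 10 = -33.269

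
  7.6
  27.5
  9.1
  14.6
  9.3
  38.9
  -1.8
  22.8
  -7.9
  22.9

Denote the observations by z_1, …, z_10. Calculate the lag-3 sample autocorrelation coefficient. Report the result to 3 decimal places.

Mean z̄ = (7.6 + 27.5 + 9.1 + 14.6 + 9.3 + 38.9 − 1.8 + 22.8 − 7.9 + 22.9)/10 = 14.3000
Σ(z_t−z̄)(z_{t+3}−z̄) = (-2.0100) + (-66.0000) + (-127.9200) + (-4.8300) + (-42.5000) + (-546.1200) + (-138.4600) = -927.8400
Denominator Σ(z_t−z̄)² = 1774.6800
r_3 = -927.8400 / 1774.6800 = -0.523

-0.523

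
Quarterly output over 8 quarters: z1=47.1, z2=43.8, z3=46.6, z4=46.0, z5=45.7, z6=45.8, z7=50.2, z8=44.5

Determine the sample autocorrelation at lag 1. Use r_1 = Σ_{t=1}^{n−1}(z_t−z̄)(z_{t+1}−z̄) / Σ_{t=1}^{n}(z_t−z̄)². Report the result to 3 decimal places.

-0.434

Mean z̄ = (47.1 + 43.8 + 46.6 + 46.0 + 45.7 + 45.8 + 50.2 + 44.5)/8 = 46.2125
Deviations from mean: 0.8875, -2.4125, 0.3875, -0.2125, -0.5125, -0.4125, 3.9875, -1.7125
Numerator Σ_{t=1}^{7}(z_t−z̄)(z_{t+1}−z̄) = -11.3114
Denominator Σ(z_t−z̄)² = 26.0688
r_1 = -11.3114 / 26.0688 = -0.434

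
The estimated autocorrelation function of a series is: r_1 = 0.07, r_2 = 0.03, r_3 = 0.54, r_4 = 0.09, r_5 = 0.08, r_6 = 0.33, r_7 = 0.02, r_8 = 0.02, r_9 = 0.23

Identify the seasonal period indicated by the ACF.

3

The largest autocorrelation is r_3 = 0.54, with weaker echoes at lags 6 (0.33) and 9 (0.23); the remaining lags stay at or below 0.09.
The dominant spike at lag 3 indicates a seasonal period of 3.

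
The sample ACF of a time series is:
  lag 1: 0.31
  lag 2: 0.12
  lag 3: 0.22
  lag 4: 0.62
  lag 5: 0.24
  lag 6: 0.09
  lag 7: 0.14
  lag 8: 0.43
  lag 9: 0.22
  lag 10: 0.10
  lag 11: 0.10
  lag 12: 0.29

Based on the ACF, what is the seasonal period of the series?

The largest autocorrelation is r_4 = 0.62, with a weaker echo at lag 8 (0.43); the remaining lags stay at or below 0.31. The elevated value at lag 1 (0.31), dropping to 0.12 at lag 2, reflects decaying short-term dependence rather than seasonality.
The dominant spike at lag 4 indicates a seasonal period of 4.

4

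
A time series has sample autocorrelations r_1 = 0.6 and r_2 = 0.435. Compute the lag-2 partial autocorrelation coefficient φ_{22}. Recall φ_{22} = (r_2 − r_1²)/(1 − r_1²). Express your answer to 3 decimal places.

φ_{22} = (r_2 − r_1²) / (1 − r_1²)
r_1² = (0.6)² = 0.36
Numerator = 0.435 − 0.3600 = 0.0750; denominator = 1 − 0.3600 = 0.6400
φ_{22} = 0.0750 / 0.6400 = 0.117

0.117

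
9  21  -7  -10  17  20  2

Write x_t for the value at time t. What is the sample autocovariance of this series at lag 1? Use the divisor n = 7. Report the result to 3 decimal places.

Mean x̄ = (9 + 21 − 7 − 10 + 17 + 20 + 2)/7 = 7.4286
Σ_{t=1}^{6}(x_t−x̄)(x_{t+1}−x̄) = -37.7551
γ_1 = -37.7551 / 7 = -5.394

-5.394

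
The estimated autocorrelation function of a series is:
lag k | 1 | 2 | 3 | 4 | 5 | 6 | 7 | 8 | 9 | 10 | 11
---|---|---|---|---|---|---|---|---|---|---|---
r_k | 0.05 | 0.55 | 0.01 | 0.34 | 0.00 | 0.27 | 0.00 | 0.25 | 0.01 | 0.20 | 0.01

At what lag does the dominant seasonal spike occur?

2

The largest autocorrelation is r_2 = 0.55, with weaker echoes at lags 4 (0.34), 6 (0.27), 8 (0.25) and 10 (0.20); the remaining lags stay at or below 0.05.
The dominant spike at lag 2 indicates a seasonal period of 2.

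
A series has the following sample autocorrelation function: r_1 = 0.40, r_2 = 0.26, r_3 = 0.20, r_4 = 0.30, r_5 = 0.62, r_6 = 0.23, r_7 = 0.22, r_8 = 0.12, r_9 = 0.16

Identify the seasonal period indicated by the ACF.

5

The largest autocorrelation is r_5 = 0.62; the remaining lags stay at or below 0.40. The elevated value at lag 1 (0.40), dropping to 0.26 at lag 2, reflects decaying short-term dependence rather than seasonality.
The dominant spike at lag 5 indicates a seasonal period of 5.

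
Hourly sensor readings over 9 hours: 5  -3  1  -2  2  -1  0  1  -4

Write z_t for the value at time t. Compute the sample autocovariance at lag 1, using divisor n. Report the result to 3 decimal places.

-3.359

Mean z̄ = (5 − 3 + 1 − 2 + 2 − 1 + 0 + 1 − 4)/9 = -0.1111
Σ_{t=1}^{8}(z_t−z̄)(z_{t+1}−z̄) = -30.2346
γ_1 = -30.2346 / 9 = -3.359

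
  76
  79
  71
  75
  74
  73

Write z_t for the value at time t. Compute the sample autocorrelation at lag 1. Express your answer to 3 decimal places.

Mean z̄ = (76 + 79 + 71 + 75 + 74 + 73)/6 = 74.6667
Deviations from mean: 1.3333, 4.3333, -3.6667, 0.3333, -0.6667, -1.6667
Numerator Σ_{t=1}^{5}(z_t−z̄)(z_{t+1}−z̄) = -10.4444
Denominator Σ(z_t−z̄)² = 37.3333
r_1 = -10.4444 / 37.3333 = -0.280

-0.280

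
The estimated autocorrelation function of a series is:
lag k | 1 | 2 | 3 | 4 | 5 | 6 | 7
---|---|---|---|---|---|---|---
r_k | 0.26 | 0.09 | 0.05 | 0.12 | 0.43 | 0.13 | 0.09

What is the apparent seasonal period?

5

The largest autocorrelation is r_5 = 0.43; the remaining lags stay at or below 0.26. The elevated value at lag 1 (0.26), dropping to 0.09 at lag 2, reflects decaying short-term dependence rather than seasonality.
The dominant spike at lag 5 indicates a seasonal period of 5.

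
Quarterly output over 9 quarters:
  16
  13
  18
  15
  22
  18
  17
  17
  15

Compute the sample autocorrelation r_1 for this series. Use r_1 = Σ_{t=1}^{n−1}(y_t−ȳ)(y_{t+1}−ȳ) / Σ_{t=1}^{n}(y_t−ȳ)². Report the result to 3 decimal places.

Mean ȳ = (16 + 13 + 18 + 15 + 22 + 18 + 17 + 17 + 15)/9 = 16.7778
Numerator Σ_{t=1}^{8}(y_t−ȳ)(y_{t+1}−ȳ) = -6.8272
Denominator Σ(y_t−ȳ)² = 51.5556
r_1 = -6.8272 / 51.5556 = -0.132

-0.132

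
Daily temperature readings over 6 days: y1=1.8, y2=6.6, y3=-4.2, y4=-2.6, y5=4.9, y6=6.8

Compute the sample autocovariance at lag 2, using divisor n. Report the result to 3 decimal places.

Mean ȳ = (1.8 + 6.6 − 4.2 − 2.6 + 4.9 + 6.8)/6 = 2.2167
Deviations: -0.4167, 4.3833, -6.4167, -4.8167, 2.6833, 4.5833
Σ_{t=1}^{4}(y_t−ȳ)(y_{t+2}−ȳ) = -57.7339
γ_2 = -57.7339 / 6 = -9.622

-9.622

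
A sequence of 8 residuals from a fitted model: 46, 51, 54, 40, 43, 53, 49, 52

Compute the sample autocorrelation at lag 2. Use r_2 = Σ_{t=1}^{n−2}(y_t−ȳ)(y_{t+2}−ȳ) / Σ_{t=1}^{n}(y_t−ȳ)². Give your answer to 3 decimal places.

Mean ȳ = (46 + 51 + 54 + 40 + 43 + 53 + 49 + 52)/8 = 48.5000
Numerator Σ_{t=1}^{6}(y_t−ȳ)(y_{t+2}−ȳ) = -90.5000
Denominator Σ(y_t−ȳ)² = 178.0000
r_2 = -90.5000 / 178.0000 = -0.508

-0.508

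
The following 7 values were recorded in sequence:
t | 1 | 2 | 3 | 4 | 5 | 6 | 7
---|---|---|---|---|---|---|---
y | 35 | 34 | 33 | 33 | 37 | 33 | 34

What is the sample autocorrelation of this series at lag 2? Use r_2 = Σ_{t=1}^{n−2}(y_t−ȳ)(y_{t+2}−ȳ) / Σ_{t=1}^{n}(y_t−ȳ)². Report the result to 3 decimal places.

-0.248

Mean ȳ = (35 + 34 + 33 + 33 + 37 + 33 + 34)/7 = 34.1429
Σ(y_t−ȳ)(y_{t+2}−ȳ) = (-0.9796) + (0.1633) + (-3.2653) + (1.3061) + (-0.4082) = -3.1837
Denominator Σ(y_t−ȳ)² = 12.8571
r_2 = -3.1837 / 12.8571 = -0.248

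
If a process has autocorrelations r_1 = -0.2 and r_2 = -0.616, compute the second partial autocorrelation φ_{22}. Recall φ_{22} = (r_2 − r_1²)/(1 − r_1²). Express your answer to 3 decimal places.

-0.683

φ_{22} = (r_2 − r_1²) / (1 − r_1²)
r_1² = (-0.2)² = 0.04
Numerator = -0.616 − 0.0400 = -0.6560; denominator = 1 − 0.0400 = 0.9600
φ_{22} = -0.6560 / 0.9600 = -0.683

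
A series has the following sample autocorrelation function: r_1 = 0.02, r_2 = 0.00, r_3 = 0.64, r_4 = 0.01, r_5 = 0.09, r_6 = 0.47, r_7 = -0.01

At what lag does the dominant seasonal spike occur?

The largest autocorrelation is r_3 = 0.64, with a weaker echo at lag 6 (0.47); the remaining lags stay at or below 0.09.
The dominant spike at lag 3 indicates a seasonal period of 3.

3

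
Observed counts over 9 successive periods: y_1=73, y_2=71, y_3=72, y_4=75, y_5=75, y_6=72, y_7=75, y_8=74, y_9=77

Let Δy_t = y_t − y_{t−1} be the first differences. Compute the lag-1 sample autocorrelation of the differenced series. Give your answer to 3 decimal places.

First differences Δy: -2, 1, 3, 0, -3, 3, -1, 3
Mean of differences = 0.5000
Numerator Σ(Δy_t−Δȳ)(Δy_{t+1}−Δȳ) = -15.7500
Denominator Σ(Δy_t−Δȳ)² = 40.0000
r_1(Δy) = -15.7500 / 40.0000 = -0.394

-0.394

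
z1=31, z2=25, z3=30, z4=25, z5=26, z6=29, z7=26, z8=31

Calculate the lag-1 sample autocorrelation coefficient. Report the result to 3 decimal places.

-0.530

Mean z̄ = (31 + 25 + 30 + 25 + 26 + 29 + 26 + 31)/8 = 27.8750
Deviations from mean: 3.1250, -2.8750, 2.1250, -2.8750, -1.8750, 1.1250, -1.8750, 3.1250
Σ(z_t−z̄)(z_{t+1}−z̄) = (-8.9844) + (-6.1094) + (-6.1094) + (5.3906) + (-2.1094) + (-2.1094) + (-5.8594) = -25.8906
Denominator Σ(z_t−z̄)² = 48.8750
r_1 = -25.8906 / 48.8750 = -0.530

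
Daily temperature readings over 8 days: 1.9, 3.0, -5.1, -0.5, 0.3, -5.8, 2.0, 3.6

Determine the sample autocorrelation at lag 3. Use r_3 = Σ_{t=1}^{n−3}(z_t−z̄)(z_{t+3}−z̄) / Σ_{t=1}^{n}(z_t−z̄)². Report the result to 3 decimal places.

0.330

Mean z̄ = (1.9 + 3.0 − 5.1 − 0.5 + 0.3 − 5.8 + 2.0 + 3.6)/8 = -0.0750
Deviations from mean: 1.9750, 3.0750, -5.0250, -0.4250, 0.3750, -5.7250, 2.0750, 3.6750
Σ(z_t−z̄)(z_{t+3}−z̄) = (-0.8394) + (1.1531) + (28.7681) + (-0.8819) + (1.3781) = 29.5781
Denominator Σ(z_t−z̄)² = 89.5150
r_3 = 29.5781 / 89.5150 = 0.330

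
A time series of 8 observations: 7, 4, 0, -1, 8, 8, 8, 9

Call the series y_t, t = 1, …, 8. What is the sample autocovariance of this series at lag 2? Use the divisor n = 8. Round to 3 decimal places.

-1.801

Mean ȳ = (7 + 4 + 0 − 1 + 8 + 8 + 8 + 9)/8 = 5.3750
Σ_{t=1}^{6}(y_t−ȳ)(y_{t+2}−ȳ) = -14.4063
γ_2 = -14.4063 / 8 = -1.801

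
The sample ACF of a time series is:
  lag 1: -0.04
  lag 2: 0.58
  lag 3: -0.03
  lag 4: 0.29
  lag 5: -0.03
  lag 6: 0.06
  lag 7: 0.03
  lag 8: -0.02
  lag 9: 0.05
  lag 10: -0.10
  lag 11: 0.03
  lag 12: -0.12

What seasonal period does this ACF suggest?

2

The largest autocorrelation is r_2 = 0.58, with a weaker echo at lag 4 (0.29); the remaining lags stay at or below 0.06.
The dominant spike at lag 2 indicates a seasonal period of 2.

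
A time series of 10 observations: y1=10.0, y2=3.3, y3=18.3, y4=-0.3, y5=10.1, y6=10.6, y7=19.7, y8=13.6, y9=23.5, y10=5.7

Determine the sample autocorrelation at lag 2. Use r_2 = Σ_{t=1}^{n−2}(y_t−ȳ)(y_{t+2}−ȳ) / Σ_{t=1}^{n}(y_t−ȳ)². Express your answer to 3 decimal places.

Mean ȳ = (10.0 + 3.3 + 18.3 − 0.3 + 10.1 + 10.6 + 19.7 + 13.6 + 23.5 + 5.7)/10 = 11.4500
Numerator Σ_{t=1}^{8}(y_t−ȳ)(y_{t+2}−ȳ) = 160.6550
Denominator Σ(y_t−ȳ)² = 507.0050
r_2 = 160.6550 / 507.0050 = 0.317

0.317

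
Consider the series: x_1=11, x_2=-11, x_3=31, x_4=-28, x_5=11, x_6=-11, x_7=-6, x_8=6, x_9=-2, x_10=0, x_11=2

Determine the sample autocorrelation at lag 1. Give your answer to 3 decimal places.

Mean x̄ = (11 − 11 + 31 − 28 + 11 − 11 − 6 + 6 − 2 + 0 + 2)/11 = 0.2727
Numerator Σ_{t=1}^{10}(x_t−x̄)(x_{t+1}−x̄) = -1738.3471
Denominator Σ(x_t−x̄)² = 2308.1818
r_1 = -1738.3471 / 2308.1818 = -0.753

-0.753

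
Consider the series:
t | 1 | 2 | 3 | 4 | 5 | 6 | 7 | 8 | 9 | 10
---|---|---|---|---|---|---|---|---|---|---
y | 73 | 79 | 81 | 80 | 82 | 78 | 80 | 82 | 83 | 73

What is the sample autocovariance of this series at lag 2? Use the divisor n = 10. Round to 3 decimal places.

Mean ȳ = (73 + 79 + 81 + 80 + 82 + 78 + 80 + 82 + 83 + 73)/10 = 79.1000
Σ_{t=1}^{8}(y_t−ȳ)(y_{t+2}−ȳ) = -21.9200
γ_2 = -21.9200 / 10 = -2.192

-2.192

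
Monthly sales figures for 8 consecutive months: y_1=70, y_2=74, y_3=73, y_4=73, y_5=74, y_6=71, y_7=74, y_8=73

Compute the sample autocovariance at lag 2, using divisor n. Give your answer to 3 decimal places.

0.078

Mean ȳ = (70 + 74 + 73 + 73 + 74 + 71 + 74 + 73)/8 = 72.7500
Deviations: -2.7500, 1.2500, 0.2500, 0.2500, 1.2500, -1.7500, 1.2500, 0.2500
Σ_{t=1}^{6}(y_t−ȳ)(y_{t+2}−ȳ) = 0.6250
γ_2 = 0.6250 / 8 = 0.078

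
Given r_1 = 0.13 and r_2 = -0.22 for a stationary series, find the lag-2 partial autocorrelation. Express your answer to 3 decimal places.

φ_{22} = (r_2 − r_1²) / (1 − r_1²)
r_1² = (0.13)² = 0.0169
Numerator = -0.22 − 0.0169 = -0.2369; denominator = 1 − 0.0169 = 0.9831
φ_{22} = -0.2369 / 0.9831 = -0.241

-0.241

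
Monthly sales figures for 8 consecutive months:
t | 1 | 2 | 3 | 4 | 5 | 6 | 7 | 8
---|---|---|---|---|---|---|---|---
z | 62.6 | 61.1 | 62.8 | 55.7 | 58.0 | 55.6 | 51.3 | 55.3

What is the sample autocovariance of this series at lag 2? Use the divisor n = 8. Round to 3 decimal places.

Mean z̄ = (62.6 + 61.1 + 62.8 + 55.7 + 58.0 + 55.6 + 51.3 + 55.3)/8 = 57.8000
Deviations: 4.8000, 3.3000, 5.0000, -2.1000, 0.2000, -2.2000, -6.5000, -2.5000
Σ_{t=1}^{6}(z_t−z̄)(z_{t+2}−z̄) = 26.8900
γ_2 = 26.8900 / 8 = 3.361

3.361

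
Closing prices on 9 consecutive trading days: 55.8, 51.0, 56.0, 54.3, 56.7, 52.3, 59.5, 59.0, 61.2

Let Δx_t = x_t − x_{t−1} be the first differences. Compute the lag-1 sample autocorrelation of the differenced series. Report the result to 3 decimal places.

First differences Δx: -4.8, 5.0, -1.7, 2.4, -4.4, 7.2, -0.5, 2.2
Mean of differences = 0.6750
Numerator Σ(Δx_t−Δx̄)(Δx_{t+1}−Δx̄) = -89.3756
Denominator Σ(Δx_t−Δx̄)² = 129.3350
r_1(Δx) = -89.3756 / 129.3350 = -0.691

-0.691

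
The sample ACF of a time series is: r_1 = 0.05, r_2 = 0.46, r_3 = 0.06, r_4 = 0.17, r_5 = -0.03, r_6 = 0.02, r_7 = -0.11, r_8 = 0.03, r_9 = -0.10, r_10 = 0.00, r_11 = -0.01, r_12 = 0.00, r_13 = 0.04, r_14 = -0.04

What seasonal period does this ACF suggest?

2

The largest autocorrelation is r_2 = 0.46, with a weaker echo at lag 4 (0.17); the remaining lags stay at or below 0.06.
The dominant spike at lag 2 indicates a seasonal period of 2.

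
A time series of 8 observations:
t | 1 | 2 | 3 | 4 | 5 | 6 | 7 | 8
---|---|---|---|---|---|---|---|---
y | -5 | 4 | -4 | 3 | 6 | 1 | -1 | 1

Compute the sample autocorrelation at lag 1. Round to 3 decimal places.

-0.314

Mean ȳ = (-5 + 4 − 4 + 3 + 6 + 1 − 1 + 1)/8 = 0.6250
Deviations from mean: -5.6250, 3.3750, -4.6250, 2.3750, 5.3750, 0.3750, -1.6250, 0.3750
Σ(y_t−ȳ)(y_{t+1}−ȳ) = (-18.9844) + (-15.6094) + (-10.9844) + (12.7656) + (2.0156) + (-0.6094) + (-0.6094) = -32.0156
Denominator Σ(y_t−ȳ)² = 101.8750
r_1 = -32.0156 / 101.8750 = -0.314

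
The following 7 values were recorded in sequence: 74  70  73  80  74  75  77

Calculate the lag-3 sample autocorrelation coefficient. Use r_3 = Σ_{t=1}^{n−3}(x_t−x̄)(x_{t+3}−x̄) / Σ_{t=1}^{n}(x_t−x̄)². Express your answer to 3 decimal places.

Mean x̄ = (74 + 70 + 73 + 80 + 74 + 75 + 77)/7 = 74.7143
Deviations from mean: -0.7143, -4.7143, -1.7143, 5.2857, -0.7143, 0.2857, 2.2857
Σ(x_t−x̄)(x_{t+3}−x̄) = (-3.7755) + (3.3673) + (-0.4898) + (12.0816) = 11.1837
Denominator Σ(x_t−x̄)² = 59.4286
r_3 = 11.1837 / 59.4286 = 0.188

0.188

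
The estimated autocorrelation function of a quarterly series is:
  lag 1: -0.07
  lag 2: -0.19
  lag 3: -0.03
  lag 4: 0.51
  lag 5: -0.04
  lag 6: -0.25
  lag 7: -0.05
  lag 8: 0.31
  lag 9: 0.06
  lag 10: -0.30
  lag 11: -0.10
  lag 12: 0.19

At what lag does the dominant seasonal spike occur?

The largest autocorrelation is r_4 = 0.51, with weaker echoes at lags 8 (0.31) and 12 (0.19); the remaining lags stay at or below 0.06.
The dominant spike at lag 4 indicates a seasonal period of 4.

4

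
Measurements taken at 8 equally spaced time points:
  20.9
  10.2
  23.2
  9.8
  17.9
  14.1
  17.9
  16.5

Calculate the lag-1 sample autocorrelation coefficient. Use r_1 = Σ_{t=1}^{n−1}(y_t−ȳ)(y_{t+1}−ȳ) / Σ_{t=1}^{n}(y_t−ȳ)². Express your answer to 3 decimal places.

-0.835

Mean ȳ = (20.9 + 10.2 + 23.2 + 9.8 + 17.9 + 14.1 + 17.9 + 16.5)/8 = 16.3125
Deviations from mean: 4.5875, -6.1125, 6.8875, -6.5125, 1.5875, -2.2125, 1.5875, 0.1875
Numerator Σ_{t=1}^{7}(y_t−ȳ)(y_{t+1}−ȳ) = -132.0614
Denominator Σ(y_t−ȳ)² = 158.2288
r_1 = -132.0614 / 158.2288 = -0.835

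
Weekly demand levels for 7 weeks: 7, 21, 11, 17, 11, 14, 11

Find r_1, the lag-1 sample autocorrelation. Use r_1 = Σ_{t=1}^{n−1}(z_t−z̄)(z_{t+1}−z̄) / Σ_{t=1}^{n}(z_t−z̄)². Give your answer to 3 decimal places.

Mean z̄ = (7 + 21 + 11 + 17 + 11 + 14 + 11)/7 = 13.1429
Deviations from mean: -6.1429, 7.8571, -2.1429, 3.8571, -2.1429, 0.8571, -2.1429
Σ(z_t−z̄)(z_{t+1}−z̄) = (-48.2653) + (-16.8367) + (-8.2653) + (-8.2653) + (-1.8367) + (-1.8367) = -85.3061
Denominator Σ(z_t−z̄)² = 128.8571
r_1 = -85.3061 / 128.8571 = -0.662

-0.662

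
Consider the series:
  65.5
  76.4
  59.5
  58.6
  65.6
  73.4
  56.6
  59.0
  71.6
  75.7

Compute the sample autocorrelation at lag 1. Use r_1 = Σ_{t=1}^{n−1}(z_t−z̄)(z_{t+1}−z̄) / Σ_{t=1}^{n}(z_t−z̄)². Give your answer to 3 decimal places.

-0.023

Mean z̄ = (65.5 + 76.4 + 59.5 + 58.6 + 65.6 + 73.4 + 56.6 + 59.0 + 71.6 + 75.7)/10 = 66.1900
Numerator Σ_{t=1}^{9}(z_t−z̄)(z_{t+1}−z̄) = -11.9891
Denominator Σ(z_t−z̄)² = 522.7890
r_1 = -11.9891 / 522.7890 = -0.023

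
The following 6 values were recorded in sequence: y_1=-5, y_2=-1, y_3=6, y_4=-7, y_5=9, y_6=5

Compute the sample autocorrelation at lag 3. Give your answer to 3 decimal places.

0.249

Mean ȳ = (-5 − 1 + 6 − 7 + 9 + 5)/6 = 1.1667
Deviations from mean: -6.1667, -2.1667, 4.8333, -8.1667, 7.8333, 3.8333
Numerator Σ_{t=1}^{3}(y_t−ȳ)(y_{t+3}−ȳ) = 51.9167
Denominator Σ(y_t−ȳ)² = 208.8333
r_3 = 51.9167 / 208.8333 = 0.249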